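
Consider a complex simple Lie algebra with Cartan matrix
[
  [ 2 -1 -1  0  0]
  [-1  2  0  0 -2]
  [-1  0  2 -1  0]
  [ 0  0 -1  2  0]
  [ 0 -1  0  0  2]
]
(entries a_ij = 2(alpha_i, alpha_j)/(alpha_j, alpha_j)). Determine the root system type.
B_5 (so(11))

The matrix has rank 5 with 2's on the diagonal. Reading the off-diagonal entries as Dynkin edges (a single edge where a_ij = a_ji = -1; a double or triple edge where a_ij * a_ji = 2 or 3), the diagram is a chain of 5 nodes with a double edge at one end; the terminal node there is the unique short simple root (B_5). One simple-root ordering that puts it in standard form is (alpha_4, alpha_3, alpha_1, alpha_2, alpha_5). So the algebra is type B_5, i.e. so(11).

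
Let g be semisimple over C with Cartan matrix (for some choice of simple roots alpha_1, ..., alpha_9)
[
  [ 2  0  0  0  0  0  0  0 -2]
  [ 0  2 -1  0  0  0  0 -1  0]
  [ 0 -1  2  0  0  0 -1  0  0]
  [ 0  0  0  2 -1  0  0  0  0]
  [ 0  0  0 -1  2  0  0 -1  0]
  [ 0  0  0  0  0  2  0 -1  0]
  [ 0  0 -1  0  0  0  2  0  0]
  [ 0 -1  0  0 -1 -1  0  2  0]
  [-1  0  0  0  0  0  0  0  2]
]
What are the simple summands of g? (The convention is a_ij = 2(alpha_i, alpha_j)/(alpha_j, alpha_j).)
B2 ⊕ E7

The diagram associated to this matrix has two connected components: the simple roots {alpha_1, alpha_9} form a chain of 2 nodes with a double edge at one end; the terminal node there is the unique short simple root (B_2), and {alpha_2, alpha_3, alpha_4, alpha_5, alpha_6, alpha_7, alpha_8} form a chain of 6 nodes with one extra node attached to the third node from one end (E_7). A semisimple Lie algebra decomposes uniquely as the direct sum of simple ideals, one per connected component of its Dynkin diagram, so g ≅ B_2 ⊕ E_7 (dimension 10 + 133 = 143).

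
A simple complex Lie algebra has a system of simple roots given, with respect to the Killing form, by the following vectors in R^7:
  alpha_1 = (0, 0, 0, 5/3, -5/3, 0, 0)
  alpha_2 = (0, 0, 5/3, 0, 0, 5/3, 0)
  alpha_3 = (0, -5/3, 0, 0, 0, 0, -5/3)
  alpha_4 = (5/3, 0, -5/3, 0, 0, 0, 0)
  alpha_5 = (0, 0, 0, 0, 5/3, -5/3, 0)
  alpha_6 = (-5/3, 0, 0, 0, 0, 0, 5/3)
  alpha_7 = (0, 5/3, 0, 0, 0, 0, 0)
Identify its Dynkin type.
type B_7

Compute the Cartan integers a_ij = 2(alpha_i, alpha_j)/(alpha_j, alpha_j); the resulting 7x7 Cartan matrix is
[[2, 0, 0, 0, -1, 0, 0], [0, 2, 0, -1, -1, 0, 0], [0, 0, 2, 0, 0, -1, -2], [0, -1, 0, 2, 0, -1, 0], [-1, -1, 0, 0, 2, 0, 0], [0, 0, -1, -1, 0, 2, 0], [0, 0, -1, 0, 0, 0, 2]].
The roots have two lengths (squared-length ratio 2:1); the short ones are alpha_{7}. The associated Dynkin diagram is a chain of 7 nodes with a double edge at one end; the terminal node there is the unique short simple root (B_7), so the type is B_7 (the algebra so(15)).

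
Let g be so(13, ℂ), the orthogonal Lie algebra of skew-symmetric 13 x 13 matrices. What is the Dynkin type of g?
B_6 (so(13))

This is so(13) with 13 odd, which has dimension 13(13-1)/2 = 78 and rank (13-1)/2 = 6. In the classification of classical Lie algebras, the orthogonal algebra so(2n+1) in an odd number of variables has type B_n; here n = 6, so the Dynkin diagram is a chain of 6 nodes with a double edge at one end; the terminal node there is the unique short simple root (B_6). Hence the type is B_6.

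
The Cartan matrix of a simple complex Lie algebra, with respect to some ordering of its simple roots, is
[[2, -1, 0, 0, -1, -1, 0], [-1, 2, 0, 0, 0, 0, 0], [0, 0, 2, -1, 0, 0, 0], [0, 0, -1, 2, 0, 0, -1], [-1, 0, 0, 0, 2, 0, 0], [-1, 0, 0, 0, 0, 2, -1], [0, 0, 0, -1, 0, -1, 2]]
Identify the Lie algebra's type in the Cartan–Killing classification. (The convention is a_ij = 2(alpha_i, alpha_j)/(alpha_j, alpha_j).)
The matrix has rank 7 with 2's on the diagonal. Reading the off-diagonal entries as Dynkin edges (a single edge where a_ij = a_ji = -1; a double or triple edge where a_ij * a_ji = 2 or 3), the diagram is a chain of 5 nodes with a fork of two nodes at one end (D_7). One simple-root ordering that puts it in standard form is (alpha_3, alpha_4, alpha_7, alpha_6, alpha_1, alpha_2, alpha_5). So the algebra is type D_7, i.e. so(14).

D7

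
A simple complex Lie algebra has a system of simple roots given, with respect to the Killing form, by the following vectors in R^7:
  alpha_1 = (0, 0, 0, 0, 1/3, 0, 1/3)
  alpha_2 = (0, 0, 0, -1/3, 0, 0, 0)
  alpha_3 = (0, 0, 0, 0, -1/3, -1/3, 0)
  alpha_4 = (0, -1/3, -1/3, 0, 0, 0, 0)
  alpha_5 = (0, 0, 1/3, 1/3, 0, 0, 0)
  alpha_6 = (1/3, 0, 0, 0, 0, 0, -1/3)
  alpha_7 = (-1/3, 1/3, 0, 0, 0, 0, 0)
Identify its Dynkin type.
B_7

Compute the Cartan integers a_ij = 2(alpha_i, alpha_j)/(alpha_j, alpha_j); the resulting 7x7 Cartan matrix is
[[2, 0, -1, 0, 0, -1, 0], [0, 2, 0, 0, -1, 0, 0], [-1, 0, 2, 0, 0, 0, 0], [0, 0, 0, 2, -1, 0, -1], [0, -2, 0, -1, 2, 0, 0], [-1, 0, 0, 0, 0, 2, -1], [0, 0, 0, -1, 0, -1, 2]].
The roots have two lengths (squared-length ratio 2:1); the short ones are alpha_{2}. The associated Dynkin diagram is a chain of 7 nodes with a double edge at one end; the terminal node there is the unique short simple root (B_7), so the type is B_7 (the algebra so(15)).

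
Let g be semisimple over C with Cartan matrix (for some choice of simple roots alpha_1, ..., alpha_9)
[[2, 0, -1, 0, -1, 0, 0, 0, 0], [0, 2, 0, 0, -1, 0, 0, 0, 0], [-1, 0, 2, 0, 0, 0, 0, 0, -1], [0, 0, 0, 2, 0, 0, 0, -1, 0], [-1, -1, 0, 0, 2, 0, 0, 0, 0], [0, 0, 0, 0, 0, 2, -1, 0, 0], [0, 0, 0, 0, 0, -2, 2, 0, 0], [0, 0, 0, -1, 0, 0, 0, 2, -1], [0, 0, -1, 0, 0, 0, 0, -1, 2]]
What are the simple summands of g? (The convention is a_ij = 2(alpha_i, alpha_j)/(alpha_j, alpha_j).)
The diagram associated to this matrix has two connected components: the simple roots {alpha_1, alpha_2, alpha_3, alpha_4, alpha_5, alpha_8, alpha_9} form a chain of 7 nodes with single edges (A_7), and {alpha_6, alpha_7} form a chain of 2 nodes with a double edge at one end; the terminal node there is the unique short simple root (B_2). A semisimple Lie algebra decomposes uniquely as the direct sum of simple ideals, one per connected component of its Dynkin diagram, so g ≅ A_7 ⊕ B_2 (dimension 63 + 10 = 73).

A7 ⊕ B2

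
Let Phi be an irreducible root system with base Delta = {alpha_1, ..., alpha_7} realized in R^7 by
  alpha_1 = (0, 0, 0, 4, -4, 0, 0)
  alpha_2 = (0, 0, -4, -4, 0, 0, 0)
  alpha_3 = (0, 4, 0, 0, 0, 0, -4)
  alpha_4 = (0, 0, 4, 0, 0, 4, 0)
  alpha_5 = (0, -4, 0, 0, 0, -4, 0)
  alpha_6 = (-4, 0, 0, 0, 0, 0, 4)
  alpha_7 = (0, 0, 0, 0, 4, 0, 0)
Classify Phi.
type B_7

Compute the Cartan integers a_ij = 2(alpha_i, alpha_j)/(alpha_j, alpha_j); the resulting 7x7 Cartan matrix is
[[2, -1, 0, 0, 0, 0, -2], [-1, 2, 0, -1, 0, 0, 0], [0, 0, 2, 0, -1, -1, 0], [0, -1, 0, 2, -1, 0, 0], [0, 0, -1, -1, 2, 0, 0], [0, 0, -1, 0, 0, 2, 0], [-1, 0, 0, 0, 0, 0, 2]].
The roots have two lengths (squared-length ratio 2:1); the short ones are alpha_{7}. The associated Dynkin diagram is a chain of 7 nodes with a double edge at one end; the terminal node there is the unique short simple root (B_7), so the type is B_7 (the algebra so(15)).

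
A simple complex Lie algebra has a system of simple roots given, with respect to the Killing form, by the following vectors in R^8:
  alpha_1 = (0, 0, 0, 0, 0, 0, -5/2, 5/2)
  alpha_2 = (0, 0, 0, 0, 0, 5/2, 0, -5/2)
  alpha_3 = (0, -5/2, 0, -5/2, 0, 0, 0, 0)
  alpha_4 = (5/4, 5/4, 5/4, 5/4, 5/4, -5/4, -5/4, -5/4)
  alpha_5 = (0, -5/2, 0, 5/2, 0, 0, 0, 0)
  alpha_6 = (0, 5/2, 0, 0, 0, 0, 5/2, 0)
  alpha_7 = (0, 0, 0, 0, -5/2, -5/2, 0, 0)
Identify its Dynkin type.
type E_7

Compute the Cartan integers a_ij = 2(alpha_i, alpha_j)/(alpha_j, alpha_j); the resulting 7x7 Cartan matrix is
[[2, -1, 0, 0, 0, -1, 0], [-1, 2, 0, 0, 0, 0, -1], [0, 0, 2, -1, 0, -1, 0], [0, 0, -1, 2, 0, 0, 0], [0, 0, 0, 0, 2, -1, 0], [-1, 0, -1, 0, -1, 2, 0], [0, -1, 0, 0, 0, 0, 2]].
All simple roots have the same length, so the diagram is simply laced. The associated Dynkin diagram is a chain of 6 nodes with one extra node attached to the third node from one end (E_7), so the type is E_7.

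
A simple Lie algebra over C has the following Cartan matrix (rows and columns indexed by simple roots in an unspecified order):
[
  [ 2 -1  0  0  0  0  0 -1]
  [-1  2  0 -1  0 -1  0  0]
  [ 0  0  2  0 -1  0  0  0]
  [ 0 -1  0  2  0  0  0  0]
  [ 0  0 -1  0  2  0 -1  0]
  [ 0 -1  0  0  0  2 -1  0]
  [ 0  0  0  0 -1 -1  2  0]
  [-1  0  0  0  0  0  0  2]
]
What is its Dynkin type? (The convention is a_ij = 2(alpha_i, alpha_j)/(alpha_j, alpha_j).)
The matrix has rank 8 with 2's on the diagonal. Reading the off-diagonal entries as Dynkin edges (a single edge where a_ij = a_ji = -1; a double or triple edge where a_ij * a_ji = 2 or 3), the diagram is a chain of 7 nodes with one extra node attached to the third node from one end (E_8). One simple-root ordering that puts it in standard form is (alpha_8, alpha_4, alpha_1, alpha_2, alpha_6, alpha_7, alpha_5, alpha_3). So the algebra is type E_8.

E8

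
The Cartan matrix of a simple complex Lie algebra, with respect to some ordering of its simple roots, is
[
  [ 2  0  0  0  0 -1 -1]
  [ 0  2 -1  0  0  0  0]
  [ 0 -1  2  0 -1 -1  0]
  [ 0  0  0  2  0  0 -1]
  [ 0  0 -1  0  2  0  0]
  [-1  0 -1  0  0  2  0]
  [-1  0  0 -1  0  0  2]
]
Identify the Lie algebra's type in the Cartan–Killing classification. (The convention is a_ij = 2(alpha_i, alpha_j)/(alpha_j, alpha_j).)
The matrix has rank 7 with 2's on the diagonal. Reading the off-diagonal entries as Dynkin edges (a single edge where a_ij = a_ji = -1; a double or triple edge where a_ij * a_ji = 2 or 3), the diagram is a chain of 5 nodes with a fork of two nodes at one end (D_7). One simple-root ordering that puts it in standard form is (alpha_4, alpha_7, alpha_1, alpha_6, alpha_3, alpha_5, alpha_2). So the algebra is type D_7, i.e. so(14).

type D_7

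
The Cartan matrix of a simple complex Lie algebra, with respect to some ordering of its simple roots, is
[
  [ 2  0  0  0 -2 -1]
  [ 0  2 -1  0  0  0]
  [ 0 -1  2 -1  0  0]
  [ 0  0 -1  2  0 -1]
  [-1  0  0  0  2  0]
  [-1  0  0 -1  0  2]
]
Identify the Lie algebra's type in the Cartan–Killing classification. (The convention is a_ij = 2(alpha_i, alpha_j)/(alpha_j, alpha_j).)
B_6 (so(13))

The matrix has rank 6 with 2's on the diagonal. Reading the off-diagonal entries as Dynkin edges (a single edge where a_ij = a_ji = -1; a double or triple edge where a_ij * a_ji = 2 or 3), the diagram is a chain of 6 nodes with a double edge at one end; the terminal node there is the unique short simple root (B_6). One simple-root ordering that puts it in standard form is (alpha_2, alpha_3, alpha_4, alpha_6, alpha_1, alpha_5). So the algebra is type B_6, i.e. so(13).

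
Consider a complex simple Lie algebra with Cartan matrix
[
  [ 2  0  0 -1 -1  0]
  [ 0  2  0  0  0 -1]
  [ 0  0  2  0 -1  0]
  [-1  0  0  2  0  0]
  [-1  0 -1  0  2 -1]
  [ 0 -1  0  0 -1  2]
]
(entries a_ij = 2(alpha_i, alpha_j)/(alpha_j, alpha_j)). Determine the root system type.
The matrix has rank 6 with 2's on the diagonal. Reading the off-diagonal entries as Dynkin edges (a single edge where a_ij = a_ji = -1; a double or triple edge where a_ij * a_ji = 2 or 3), the diagram is a chain of 5 nodes with one extra node attached to the third node from one end (E_6). One simple-root ordering that puts it in standard form is (alpha_4, alpha_3, alpha_1, alpha_5, alpha_6, alpha_2). So the algebra is type E_6.

type E_6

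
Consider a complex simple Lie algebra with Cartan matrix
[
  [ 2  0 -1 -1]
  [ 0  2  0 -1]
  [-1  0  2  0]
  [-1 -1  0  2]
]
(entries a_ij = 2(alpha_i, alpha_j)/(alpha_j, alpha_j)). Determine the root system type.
A4

The matrix has rank 4 with 2's on the diagonal. Reading the off-diagonal entries as Dynkin edges (a single edge where a_ij = a_ji = -1; a double or triple edge where a_ij * a_ji = 2 or 3), the diagram is a chain of 4 nodes with single edges (A_4). One simple-root ordering that puts it in standard form is (alpha_2, alpha_4, alpha_1, alpha_3). So the algebra is type A_4, i.e. sl(5).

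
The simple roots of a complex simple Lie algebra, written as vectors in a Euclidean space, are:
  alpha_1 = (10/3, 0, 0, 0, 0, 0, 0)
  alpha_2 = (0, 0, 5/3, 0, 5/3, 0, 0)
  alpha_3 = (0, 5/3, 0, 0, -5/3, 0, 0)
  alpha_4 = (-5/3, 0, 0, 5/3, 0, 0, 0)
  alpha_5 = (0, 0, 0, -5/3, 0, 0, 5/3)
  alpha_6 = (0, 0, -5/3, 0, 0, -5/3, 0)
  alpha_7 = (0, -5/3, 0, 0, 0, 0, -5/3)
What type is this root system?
Compute the Cartan integers a_ij = 2(alpha_i, alpha_j)/(alpha_j, alpha_j); the resulting 7x7 Cartan matrix is
[[2, 0, 0, -2, 0, 0, 0], [0, 2, -1, 0, 0, -1, 0], [0, -1, 2, 0, 0, 0, -1], [-1, 0, 0, 2, -1, 0, 0], [0, 0, 0, -1, 2, 0, -1], [0, -1, 0, 0, 0, 2, 0], [0, 0, -1, 0, -1, 0, 2]].
The roots have two lengths (squared-length ratio 2:1); the short ones are alpha_{2,3,4,5,6,7}. The associated Dynkin diagram is a chain of 7 nodes with a double edge at one end; the terminal node there is the unique long simple root (C_7), so the type is C_7 (the algebra sp(14)).

C7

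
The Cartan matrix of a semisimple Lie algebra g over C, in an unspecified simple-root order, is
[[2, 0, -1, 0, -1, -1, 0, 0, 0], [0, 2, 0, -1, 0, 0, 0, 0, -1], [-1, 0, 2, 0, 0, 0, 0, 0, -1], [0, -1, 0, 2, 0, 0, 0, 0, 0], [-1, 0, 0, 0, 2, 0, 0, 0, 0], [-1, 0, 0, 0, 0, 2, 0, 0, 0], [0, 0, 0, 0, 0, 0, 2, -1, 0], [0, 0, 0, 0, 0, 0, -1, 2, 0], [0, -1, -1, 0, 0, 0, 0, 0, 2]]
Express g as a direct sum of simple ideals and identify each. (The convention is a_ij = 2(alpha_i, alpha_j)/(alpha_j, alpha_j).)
A_2 ⊕ D_7

The diagram associated to this matrix has two connected components: the simple roots {alpha_7, alpha_8} form a chain of 2 nodes with single edges (A_2), and {alpha_1, alpha_2, alpha_3, alpha_4, alpha_5, alpha_6, alpha_9} form a chain of 5 nodes with a fork of two nodes at one end (D_7). A semisimple Lie algebra decomposes uniquely as the direct sum of simple ideals, one per connected component of its Dynkin diagram, so g ≅ A_2 ⊕ D_7 (dimension 8 + 91 = 99).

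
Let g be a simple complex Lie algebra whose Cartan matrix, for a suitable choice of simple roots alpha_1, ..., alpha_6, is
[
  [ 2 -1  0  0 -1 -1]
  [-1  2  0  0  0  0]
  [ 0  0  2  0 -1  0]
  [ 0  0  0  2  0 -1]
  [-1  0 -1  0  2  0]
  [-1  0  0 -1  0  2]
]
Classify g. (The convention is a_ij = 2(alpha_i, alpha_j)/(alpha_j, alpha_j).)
type E_6

The matrix has rank 6 with 2's on the diagonal. Reading the off-diagonal entries as Dynkin edges (a single edge where a_ij = a_ji = -1; a double or triple edge where a_ij * a_ji = 2 or 3), the diagram is a chain of 5 nodes with one extra node attached to the third node from one end (E_6). One simple-root ordering that puts it in standard form is (alpha_3, alpha_2, alpha_5, alpha_1, alpha_6, alpha_4). So the algebra is type E_6.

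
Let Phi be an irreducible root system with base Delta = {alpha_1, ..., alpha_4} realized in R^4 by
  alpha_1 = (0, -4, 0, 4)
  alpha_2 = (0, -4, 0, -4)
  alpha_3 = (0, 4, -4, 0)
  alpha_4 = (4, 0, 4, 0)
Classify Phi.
type D_4

Compute the Cartan integers a_ij = 2(alpha_i, alpha_j)/(alpha_j, alpha_j); the resulting 4x4 Cartan matrix is
[[2, 0, -1, 0], [0, 2, -1, 0], [-1, -1, 2, -1], [0, 0, -1, 2]].
All simple roots have the same length, so the diagram is simply laced. The associated Dynkin diagram is a chain of 2 nodes with a fork of two nodes at one end (D_4), so the type is D_4 (the algebra so(8)).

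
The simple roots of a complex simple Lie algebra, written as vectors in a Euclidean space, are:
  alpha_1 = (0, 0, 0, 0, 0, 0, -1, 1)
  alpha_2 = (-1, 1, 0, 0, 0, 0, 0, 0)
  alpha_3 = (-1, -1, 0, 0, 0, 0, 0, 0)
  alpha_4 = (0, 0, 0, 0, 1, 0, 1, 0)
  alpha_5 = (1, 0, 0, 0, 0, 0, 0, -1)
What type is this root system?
D_5

Compute the Cartan integers a_ij = 2(alpha_i, alpha_j)/(alpha_j, alpha_j); the resulting 5x5 Cartan matrix is
[[2, 0, 0, -1, -1], [0, 2, 0, 0, -1], [0, 0, 2, 0, -1], [-1, 0, 0, 2, 0], [-1, -1, -1, 0, 2]].
All simple roots have the same length, so the diagram is simply laced. The associated Dynkin diagram is a chain of 3 nodes with a fork of two nodes at one end (D_5), so the type is D_5 (the algebra so(10)).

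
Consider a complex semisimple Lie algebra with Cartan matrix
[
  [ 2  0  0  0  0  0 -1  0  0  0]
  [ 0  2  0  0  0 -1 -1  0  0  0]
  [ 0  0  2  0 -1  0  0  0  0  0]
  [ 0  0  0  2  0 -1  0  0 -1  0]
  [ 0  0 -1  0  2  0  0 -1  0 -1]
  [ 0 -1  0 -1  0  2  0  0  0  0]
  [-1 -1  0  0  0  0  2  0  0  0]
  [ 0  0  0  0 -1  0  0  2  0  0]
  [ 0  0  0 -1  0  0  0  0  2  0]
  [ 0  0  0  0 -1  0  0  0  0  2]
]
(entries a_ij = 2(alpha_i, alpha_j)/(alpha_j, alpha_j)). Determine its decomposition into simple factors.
The diagram associated to this matrix has two connected components: the simple roots {alpha_1, alpha_2, alpha_4, alpha_6, alpha_7, alpha_9} form a chain of 6 nodes with single edges (A_6), and {alpha_3, alpha_5, alpha_8, alpha_10} form a chain of 2 nodes with a fork of two nodes at one end (D_4). A semisimple Lie algebra decomposes uniquely as the direct sum of simple ideals, one per connected component of its Dynkin diagram, so g ≅ A_6 ⊕ D_4 (dimension 48 + 28 = 76).

A6 + D4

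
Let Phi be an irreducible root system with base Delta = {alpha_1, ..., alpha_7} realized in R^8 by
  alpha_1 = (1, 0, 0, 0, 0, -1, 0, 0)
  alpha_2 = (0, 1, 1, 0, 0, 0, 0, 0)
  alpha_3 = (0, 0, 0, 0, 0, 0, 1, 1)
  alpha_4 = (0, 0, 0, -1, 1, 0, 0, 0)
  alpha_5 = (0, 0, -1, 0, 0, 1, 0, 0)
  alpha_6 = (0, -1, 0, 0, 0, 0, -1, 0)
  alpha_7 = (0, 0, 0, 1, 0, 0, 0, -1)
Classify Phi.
A_7

Compute the Cartan integers a_ij = 2(alpha_i, alpha_j)/(alpha_j, alpha_j); the resulting 7x7 Cartan matrix is
[[2, 0, 0, 0, -1, 0, 0], [0, 2, 0, 0, -1, -1, 0], [0, 0, 2, 0, 0, -1, -1], [0, 0, 0, 2, 0, 0, -1], [-1, -1, 0, 0, 2, 0, 0], [0, -1, -1, 0, 0, 2, 0], [0, 0, -1, -1, 0, 0, 2]].
All simple roots have the same length, so the diagram is simply laced. The associated Dynkin diagram is a chain of 7 nodes with single edges (A_7), so the type is A_7 (the algebra sl(8)).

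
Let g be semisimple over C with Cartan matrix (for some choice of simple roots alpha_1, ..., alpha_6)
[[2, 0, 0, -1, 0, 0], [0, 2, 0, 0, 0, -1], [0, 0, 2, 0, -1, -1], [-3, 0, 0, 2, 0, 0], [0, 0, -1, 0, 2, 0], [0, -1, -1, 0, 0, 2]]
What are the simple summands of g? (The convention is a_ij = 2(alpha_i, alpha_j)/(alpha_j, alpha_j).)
The diagram associated to this matrix has two connected components: the simple roots {alpha_2, alpha_3, alpha_5, alpha_6} form a chain of 4 nodes with single edges (A_4), and {alpha_1, alpha_4} form two nodes joined by a triple edge (G_2). A semisimple Lie algebra decomposes uniquely as the direct sum of simple ideals, one per connected component of its Dynkin diagram, so g ≅ A_4 ⊕ G_2 (dimension 24 + 14 = 38).

A4 ⊕ G2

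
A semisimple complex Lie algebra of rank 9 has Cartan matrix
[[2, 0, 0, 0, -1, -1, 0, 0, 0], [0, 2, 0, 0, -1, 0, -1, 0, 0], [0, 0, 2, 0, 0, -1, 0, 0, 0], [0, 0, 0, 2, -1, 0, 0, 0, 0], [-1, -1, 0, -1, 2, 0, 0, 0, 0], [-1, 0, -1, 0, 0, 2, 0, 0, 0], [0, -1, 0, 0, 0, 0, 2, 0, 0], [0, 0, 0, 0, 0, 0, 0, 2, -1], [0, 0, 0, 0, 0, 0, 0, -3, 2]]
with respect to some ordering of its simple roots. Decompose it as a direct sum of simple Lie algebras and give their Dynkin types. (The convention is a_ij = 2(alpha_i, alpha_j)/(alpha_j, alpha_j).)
E7 + G2

The diagram associated to this matrix has two connected components: the simple roots {alpha_1, alpha_2, alpha_3, alpha_4, alpha_5, alpha_6, alpha_7} form a chain of 6 nodes with one extra node attached to the third node from one end (E_7), and {alpha_8, alpha_9} form two nodes joined by a triple edge (G_2). A semisimple Lie algebra decomposes uniquely as the direct sum of simple ideals, one per connected component of its Dynkin diagram, so g ≅ E_7 ⊕ G_2 (dimension 133 + 14 = 147).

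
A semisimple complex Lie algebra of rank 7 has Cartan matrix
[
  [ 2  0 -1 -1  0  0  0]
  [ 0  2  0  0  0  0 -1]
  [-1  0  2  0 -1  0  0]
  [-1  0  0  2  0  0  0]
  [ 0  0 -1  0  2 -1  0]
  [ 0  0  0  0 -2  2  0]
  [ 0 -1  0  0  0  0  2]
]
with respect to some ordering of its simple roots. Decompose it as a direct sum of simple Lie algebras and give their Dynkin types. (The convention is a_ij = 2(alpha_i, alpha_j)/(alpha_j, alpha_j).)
type A_2 ⊕ type C_5

The diagram associated to this matrix has two connected components: the simple roots {alpha_2, alpha_7} form a chain of 2 nodes with single edges (A_2), and {alpha_1, alpha_3, alpha_4, alpha_5, alpha_6} form a chain of 5 nodes with a double edge at one end; the terminal node there is the unique long simple root (C_5). A semisimple Lie algebra decomposes uniquely as the direct sum of simple ideals, one per connected component of its Dynkin diagram, so g ≅ A_2 ⊕ C_5 (dimension 8 + 55 = 63).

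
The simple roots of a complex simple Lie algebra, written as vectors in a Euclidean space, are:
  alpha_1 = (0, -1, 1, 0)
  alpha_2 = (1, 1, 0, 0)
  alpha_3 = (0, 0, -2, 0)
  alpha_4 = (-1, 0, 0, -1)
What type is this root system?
Compute the Cartan integers a_ij = 2(alpha_i, alpha_j)/(alpha_j, alpha_j); the resulting 4x4 Cartan matrix is
[[2, -1, -1, 0], [-1, 2, 0, -1], [-2, 0, 2, 0], [0, -1, 0, 2]].
The roots have two lengths (squared-length ratio 2:1); the short ones are alpha_{1,2,4}. The associated Dynkin diagram is a chain of 4 nodes with a double edge at one end; the terminal node there is the unique long simple root (C_4), so the type is C_4 (the algebra sp(8)).

C4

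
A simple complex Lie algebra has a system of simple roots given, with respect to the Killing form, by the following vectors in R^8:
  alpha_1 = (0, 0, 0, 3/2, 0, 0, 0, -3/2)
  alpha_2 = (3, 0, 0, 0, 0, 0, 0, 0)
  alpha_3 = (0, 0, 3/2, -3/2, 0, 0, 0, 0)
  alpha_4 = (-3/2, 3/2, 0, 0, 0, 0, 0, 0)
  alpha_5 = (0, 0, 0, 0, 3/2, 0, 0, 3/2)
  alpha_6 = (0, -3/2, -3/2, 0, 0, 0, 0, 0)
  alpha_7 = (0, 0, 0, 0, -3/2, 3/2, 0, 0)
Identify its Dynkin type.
Compute the Cartan integers a_ij = 2(alpha_i, alpha_j)/(alpha_j, alpha_j); the resulting 7x7 Cartan matrix is
[[2, 0, -1, 0, -1, 0, 0], [0, 2, 0, -2, 0, 0, 0], [-1, 0, 2, 0, 0, -1, 0], [0, -1, 0, 2, 0, -1, 0], [-1, 0, 0, 0, 2, 0, -1], [0, 0, -1, -1, 0, 2, 0], [0, 0, 0, 0, -1, 0, 2]].
The roots have two lengths (squared-length ratio 2:1); the short ones are alpha_{1,3,4,5,6,7}. The associated Dynkin diagram is a chain of 7 nodes with a double edge at one end; the terminal node there is the unique long simple root (C_7), so the type is C_7 (the algebra sp(14)).

C_7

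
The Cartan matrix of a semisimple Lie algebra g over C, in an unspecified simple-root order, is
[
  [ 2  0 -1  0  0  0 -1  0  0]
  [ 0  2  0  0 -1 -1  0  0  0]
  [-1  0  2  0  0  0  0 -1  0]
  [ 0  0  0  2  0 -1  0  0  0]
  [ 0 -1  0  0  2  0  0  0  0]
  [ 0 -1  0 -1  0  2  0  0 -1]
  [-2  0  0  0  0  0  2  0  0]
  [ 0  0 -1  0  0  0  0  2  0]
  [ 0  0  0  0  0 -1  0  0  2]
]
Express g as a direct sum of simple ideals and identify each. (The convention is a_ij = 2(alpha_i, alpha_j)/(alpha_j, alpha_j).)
The diagram associated to this matrix has two connected components: the simple roots {alpha_1, alpha_3, alpha_7, alpha_8} form a chain of 4 nodes with a double edge at one end; the terminal node there is the unique long simple root (C_4), and {alpha_2, alpha_4, alpha_5, alpha_6, alpha_9} form a chain of 3 nodes with a fork of two nodes at one end (D_5). A semisimple Lie algebra decomposes uniquely as the direct sum of simple ideals, one per connected component of its Dynkin diagram, so g ≅ C_4 ⊕ D_5 (dimension 36 + 45 = 81).

C_4 (sp(8)) + D_5 (so(10))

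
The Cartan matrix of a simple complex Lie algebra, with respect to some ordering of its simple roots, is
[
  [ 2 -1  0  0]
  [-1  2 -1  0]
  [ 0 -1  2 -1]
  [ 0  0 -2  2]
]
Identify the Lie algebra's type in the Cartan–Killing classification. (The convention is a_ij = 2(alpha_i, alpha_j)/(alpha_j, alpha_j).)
The matrix has rank 4 with 2's on the diagonal. Reading the off-diagonal entries as Dynkin edges (a single edge where a_ij = a_ji = -1; a double or triple edge where a_ij * a_ji = 2 or 3), the diagram is a chain of 4 nodes with a double edge at one end; the terminal node there is the unique long simple root (C_4). One simple-root ordering that puts it in standard form is (alpha_1, alpha_2, alpha_3, alpha_4). So the algebra is type C_4, i.e. sp(8).

C_4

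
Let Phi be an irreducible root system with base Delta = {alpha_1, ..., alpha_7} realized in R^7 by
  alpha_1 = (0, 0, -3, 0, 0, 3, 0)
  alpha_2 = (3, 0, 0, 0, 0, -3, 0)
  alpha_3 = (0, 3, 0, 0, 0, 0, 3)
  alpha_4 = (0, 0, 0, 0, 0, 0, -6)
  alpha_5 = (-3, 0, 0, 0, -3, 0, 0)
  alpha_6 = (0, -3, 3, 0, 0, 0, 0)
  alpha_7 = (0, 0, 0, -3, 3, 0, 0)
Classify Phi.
Compute the Cartan integers a_ij = 2(alpha_i, alpha_j)/(alpha_j, alpha_j); the resulting 7x7 Cartan matrix is
[[2, -1, 0, 0, 0, -1, 0], [-1, 2, 0, 0, -1, 0, 0], [0, 0, 2, -1, 0, -1, 0], [0, 0, -2, 2, 0, 0, 0], [0, -1, 0, 0, 2, 0, -1], [-1, 0, -1, 0, 0, 2, 0], [0, 0, 0, 0, -1, 0, 2]].
The roots have two lengths (squared-length ratio 2:1); the short ones are alpha_{1,2,3,5,6,7}. The associated Dynkin diagram is a chain of 7 nodes with a double edge at one end; the terminal node there is the unique long simple root (C_7), so the type is C_7 (the algebra sp(14)).

C_7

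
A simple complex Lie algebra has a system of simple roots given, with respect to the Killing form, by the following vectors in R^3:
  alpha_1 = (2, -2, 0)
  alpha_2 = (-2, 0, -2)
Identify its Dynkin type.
A2

Compute the Cartan integers a_ij = 2(alpha_i, alpha_j)/(alpha_j, alpha_j); the resulting 2x2 Cartan matrix is
[[2, -1], [-1, 2]].
All simple roots have the same length, so the diagram is simply laced. The associated Dynkin diagram is a chain of 2 nodes with single edges (A_2), so the type is A_2 (the algebra sl(3)).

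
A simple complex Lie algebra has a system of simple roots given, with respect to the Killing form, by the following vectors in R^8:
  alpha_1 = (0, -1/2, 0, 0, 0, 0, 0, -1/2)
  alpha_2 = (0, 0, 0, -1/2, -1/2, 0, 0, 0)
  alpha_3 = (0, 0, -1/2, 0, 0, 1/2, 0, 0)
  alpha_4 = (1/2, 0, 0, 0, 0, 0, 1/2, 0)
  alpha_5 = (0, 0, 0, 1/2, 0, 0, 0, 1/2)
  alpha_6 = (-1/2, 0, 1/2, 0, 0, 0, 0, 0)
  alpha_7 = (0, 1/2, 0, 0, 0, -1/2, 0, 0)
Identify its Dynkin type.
type A_7

Compute the Cartan integers a_ij = 2(alpha_i, alpha_j)/(alpha_j, alpha_j); the resulting 7x7 Cartan matrix is
[[2, 0, 0, 0, -1, 0, -1], [0, 2, 0, 0, -1, 0, 0], [0, 0, 2, 0, 0, -1, -1], [0, 0, 0, 2, 0, -1, 0], [-1, -1, 0, 0, 2, 0, 0], [0, 0, -1, -1, 0, 2, 0], [-1, 0, -1, 0, 0, 0, 2]].
All simple roots have the same length, so the diagram is simply laced. The associated Dynkin diagram is a chain of 7 nodes with single edges (A_7), so the type is A_7 (the algebra sl(8)).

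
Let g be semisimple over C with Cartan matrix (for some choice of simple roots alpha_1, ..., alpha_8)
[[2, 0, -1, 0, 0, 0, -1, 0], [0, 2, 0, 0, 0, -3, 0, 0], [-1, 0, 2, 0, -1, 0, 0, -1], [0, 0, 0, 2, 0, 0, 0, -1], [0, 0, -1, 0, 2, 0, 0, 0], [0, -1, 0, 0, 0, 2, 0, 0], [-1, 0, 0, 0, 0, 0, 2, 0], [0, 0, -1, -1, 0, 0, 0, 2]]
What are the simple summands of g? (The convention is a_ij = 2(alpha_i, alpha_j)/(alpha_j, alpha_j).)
type E_6 ⊕ type G_2

The diagram associated to this matrix has two connected components: the simple roots {alpha_1, alpha_3, alpha_4, alpha_5, alpha_7, alpha_8} form a chain of 5 nodes with one extra node attached to the third node from one end (E_6), and {alpha_2, alpha_6} form two nodes joined by a triple edge (G_2). A semisimple Lie algebra decomposes uniquely as the direct sum of simple ideals, one per connected component of its Dynkin diagram, so g ≅ E_6 ⊕ G_2 (dimension 78 + 14 = 92).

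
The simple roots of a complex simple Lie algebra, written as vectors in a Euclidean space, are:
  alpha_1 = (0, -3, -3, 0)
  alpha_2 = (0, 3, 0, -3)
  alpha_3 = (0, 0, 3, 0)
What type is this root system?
Compute the Cartan integers a_ij = 2(alpha_i, alpha_j)/(alpha_j, alpha_j); the resulting 3x3 Cartan matrix is
[[2, -1, -2], [-1, 2, 0], [-1, 0, 2]].
The roots have two lengths (squared-length ratio 2:1); the short ones are alpha_{3}. The associated Dynkin diagram is a chain of 3 nodes with a double edge at one end; the terminal node there is the unique short simple root (B_3), so the type is B_3 (the algebra so(7)).

B3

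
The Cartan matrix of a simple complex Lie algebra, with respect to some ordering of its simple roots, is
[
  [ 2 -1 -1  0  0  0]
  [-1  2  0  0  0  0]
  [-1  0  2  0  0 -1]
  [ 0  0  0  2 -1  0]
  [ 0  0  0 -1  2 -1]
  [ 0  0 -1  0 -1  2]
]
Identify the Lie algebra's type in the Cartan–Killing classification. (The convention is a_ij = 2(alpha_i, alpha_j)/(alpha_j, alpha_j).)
The matrix has rank 6 with 2's on the diagonal. Reading the off-diagonal entries as Dynkin edges (a single edge where a_ij = a_ji = -1; a double or triple edge where a_ij * a_ji = 2 or 3), the diagram is a chain of 6 nodes with single edges (A_6). One simple-root ordering that puts it in standard form is (alpha_2, alpha_1, alpha_3, alpha_6, alpha_5, alpha_4). So the algebra is type A_6, i.e. sl(7).

A6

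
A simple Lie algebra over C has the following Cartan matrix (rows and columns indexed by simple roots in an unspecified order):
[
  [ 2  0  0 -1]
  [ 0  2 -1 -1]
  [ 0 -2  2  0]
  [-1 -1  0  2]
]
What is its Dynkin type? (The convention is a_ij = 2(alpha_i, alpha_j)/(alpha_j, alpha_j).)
C_4

The matrix has rank 4 with 2's on the diagonal. Reading the off-diagonal entries as Dynkin edges (a single edge where a_ij = a_ji = -1; a double or triple edge where a_ij * a_ji = 2 or 3), the diagram is a chain of 4 nodes with a double edge at one end; the terminal node there is the unique long simple root (C_4). One simple-root ordering that puts it in standard form is (alpha_1, alpha_4, alpha_2, alpha_3). So the algebra is type C_4, i.e. sp(8).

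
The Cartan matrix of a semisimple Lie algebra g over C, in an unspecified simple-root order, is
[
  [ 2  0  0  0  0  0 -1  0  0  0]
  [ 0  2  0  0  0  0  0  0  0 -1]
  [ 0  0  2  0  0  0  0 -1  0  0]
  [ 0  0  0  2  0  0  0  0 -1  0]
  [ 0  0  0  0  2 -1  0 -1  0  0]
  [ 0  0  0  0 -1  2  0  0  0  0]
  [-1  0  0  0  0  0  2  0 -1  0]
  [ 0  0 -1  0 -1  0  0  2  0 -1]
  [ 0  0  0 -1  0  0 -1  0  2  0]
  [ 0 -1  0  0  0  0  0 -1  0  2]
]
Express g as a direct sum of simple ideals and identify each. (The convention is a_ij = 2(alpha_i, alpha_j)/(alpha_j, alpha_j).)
type A_4 ⊕ type E_6

The diagram associated to this matrix has two connected components: the simple roots {alpha_1, alpha_4, alpha_7, alpha_9} form a chain of 4 nodes with single edges (A_4), and {alpha_2, alpha_3, alpha_5, alpha_6, alpha_8, alpha_10} form a chain of 5 nodes with one extra node attached to the third node from one end (E_6). A semisimple Lie algebra decomposes uniquely as the direct sum of simple ideals, one per connected component of its Dynkin diagram, so g ≅ A_4 ⊕ E_6 (dimension 24 + 78 = 102).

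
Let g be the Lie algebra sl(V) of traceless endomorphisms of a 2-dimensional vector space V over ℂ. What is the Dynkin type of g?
This is sl(2), which has dimension 2^2 - 1 = 3 and rank 2 - 1 = 1 (a Cartan subalgebra is the diagonal traceless matrices). In the classification of classical Lie algebras, the special linear algebra sl(n+1) has type A_n; here n = 1, so the Dynkin diagram is a chain of 1 nodes with single edges (A_1). Hence the type is A_1.

A_1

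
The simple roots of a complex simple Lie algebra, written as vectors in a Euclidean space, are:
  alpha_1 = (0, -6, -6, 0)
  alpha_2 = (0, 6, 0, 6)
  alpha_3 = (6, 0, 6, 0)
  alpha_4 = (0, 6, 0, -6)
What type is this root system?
D_4 (so(8))

Compute the Cartan integers a_ij = 2(alpha_i, alpha_j)/(alpha_j, alpha_j); the resulting 4x4 Cartan matrix is
[[2, -1, -1, -1], [-1, 2, 0, 0], [-1, 0, 2, 0], [-1, 0, 0, 2]].
All simple roots have the same length, so the diagram is simply laced. The associated Dynkin diagram is a chain of 2 nodes with a fork of two nodes at one end (D_4), so the type is D_4 (the algebra so(8)).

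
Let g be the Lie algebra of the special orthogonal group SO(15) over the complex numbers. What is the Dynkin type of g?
B_7

This is so(15) with 15 odd, which has dimension 15(15-1)/2 = 105 and rank (15-1)/2 = 7. In the classification of classical Lie algebras, the orthogonal algebra so(2n+1) in an odd number of variables has type B_n; here n = 7, so the Dynkin diagram is a chain of 7 nodes with a double edge at one end; the terminal node there is the unique short simple root (B_7). Hence the type is B_7.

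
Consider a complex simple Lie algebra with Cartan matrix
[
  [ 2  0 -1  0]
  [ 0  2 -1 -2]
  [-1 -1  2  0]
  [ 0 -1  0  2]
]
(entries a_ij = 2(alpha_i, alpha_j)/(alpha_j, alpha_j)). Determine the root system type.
The matrix has rank 4 with 2's on the diagonal. Reading the off-diagonal entries as Dynkin edges (a single edge where a_ij = a_ji = -1; a double or triple edge where a_ij * a_ji = 2 or 3), the diagram is a chain of 4 nodes with a double edge at one end; the terminal node there is the unique short simple root (B_4). One simple-root ordering that puts it in standard form is (alpha_1, alpha_3, alpha_2, alpha_4). So the algebra is type B_4, i.e. so(9).

B_4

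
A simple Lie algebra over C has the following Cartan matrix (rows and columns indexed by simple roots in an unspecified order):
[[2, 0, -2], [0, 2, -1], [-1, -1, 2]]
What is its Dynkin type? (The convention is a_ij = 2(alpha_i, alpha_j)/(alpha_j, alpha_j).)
The matrix has rank 3 with 2's on the diagonal. Reading the off-diagonal entries as Dynkin edges (a single edge where a_ij = a_ji = -1; a double or triple edge where a_ij * a_ji = 2 or 3), the diagram is a chain of 3 nodes with a double edge at one end; the terminal node there is the unique long simple root (C_3). One simple-root ordering that puts it in standard form is (alpha_2, alpha_3, alpha_1). So the algebra is type C_3, i.e. sp(6).

C_3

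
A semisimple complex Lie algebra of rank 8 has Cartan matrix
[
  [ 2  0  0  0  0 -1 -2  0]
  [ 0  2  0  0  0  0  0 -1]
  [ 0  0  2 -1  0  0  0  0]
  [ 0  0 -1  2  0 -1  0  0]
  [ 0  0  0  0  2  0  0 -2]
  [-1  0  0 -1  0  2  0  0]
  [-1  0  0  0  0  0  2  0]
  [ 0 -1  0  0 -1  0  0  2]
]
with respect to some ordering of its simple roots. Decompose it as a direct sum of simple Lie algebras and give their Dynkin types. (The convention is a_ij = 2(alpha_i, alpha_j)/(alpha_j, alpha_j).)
type B_5 + type C_3

The diagram associated to this matrix has two connected components: the simple roots {alpha_1, alpha_3, alpha_4, alpha_6, alpha_7} form a chain of 5 nodes with a double edge at one end; the terminal node there is the unique short simple root (B_5), and {alpha_2, alpha_5, alpha_8} form a chain of 3 nodes with a double edge at one end; the terminal node there is the unique long simple root (C_3). A semisimple Lie algebra decomposes uniquely as the direct sum of simple ideals, one per connected component of its Dynkin diagram, so g ≅ B_5 ⊕ C_3 (dimension 55 + 21 = 76).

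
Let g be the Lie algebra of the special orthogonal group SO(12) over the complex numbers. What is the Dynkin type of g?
D6

This is so(12) with 12 even, which has dimension 12(12-1)/2 = 66 and rank 12/2 = 6. In the classification of classical Lie algebras, the orthogonal algebra so(2n) in an even number of variables has type D_n; here n = 6, so the Dynkin diagram is a chain of 4 nodes with a fork of two nodes at one end (D_6). Hence the type is D_6.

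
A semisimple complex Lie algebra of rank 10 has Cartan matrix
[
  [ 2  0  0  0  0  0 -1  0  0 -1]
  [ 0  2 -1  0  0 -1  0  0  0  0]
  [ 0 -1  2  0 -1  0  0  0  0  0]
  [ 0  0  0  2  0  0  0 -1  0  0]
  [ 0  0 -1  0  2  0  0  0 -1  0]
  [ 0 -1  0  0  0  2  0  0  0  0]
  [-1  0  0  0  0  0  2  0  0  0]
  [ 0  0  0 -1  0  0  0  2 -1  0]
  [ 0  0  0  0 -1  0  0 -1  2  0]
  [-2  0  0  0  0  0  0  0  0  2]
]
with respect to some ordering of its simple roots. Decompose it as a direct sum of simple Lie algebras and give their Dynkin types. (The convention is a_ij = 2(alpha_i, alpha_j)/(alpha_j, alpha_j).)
The diagram associated to this matrix has two connected components: the simple roots {alpha_2, alpha_3, alpha_4, alpha_5, alpha_6, alpha_8, alpha_9} form a chain of 7 nodes with single edges (A_7), and {alpha_1, alpha_7, alpha_10} form a chain of 3 nodes with a double edge at one end; the terminal node there is the unique long simple root (C_3). A semisimple Lie algebra decomposes uniquely as the direct sum of simple ideals, one per connected component of its Dynkin diagram, so g ≅ A_7 ⊕ C_3 (dimension 63 + 21 = 84).

A7 ⊕ C3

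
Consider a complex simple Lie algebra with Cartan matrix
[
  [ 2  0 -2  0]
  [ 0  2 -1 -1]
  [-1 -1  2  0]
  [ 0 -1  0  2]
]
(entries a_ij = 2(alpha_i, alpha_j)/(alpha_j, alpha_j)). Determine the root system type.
C4

The matrix has rank 4 with 2's on the diagonal. Reading the off-diagonal entries as Dynkin edges (a single edge where a_ij = a_ji = -1; a double or triple edge where a_ij * a_ji = 2 or 3), the diagram is a chain of 4 nodes with a double edge at one end; the terminal node there is the unique long simple root (C_4). One simple-root ordering that puts it in standard form is (alpha_4, alpha_2, alpha_3, alpha_1). So the algebra is type C_4, i.e. sp(8).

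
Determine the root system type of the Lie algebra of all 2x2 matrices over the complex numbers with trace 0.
type A_1

This is sl(2), which has dimension 2^2 - 1 = 3 and rank 2 - 1 = 1 (a Cartan subalgebra is the diagonal traceless matrices). In the classification of classical Lie algebras, the special linear algebra sl(n+1) has type A_n; here n = 1, so the Dynkin diagram is a chain of 1 nodes with single edges (A_1). Hence the type is A_1.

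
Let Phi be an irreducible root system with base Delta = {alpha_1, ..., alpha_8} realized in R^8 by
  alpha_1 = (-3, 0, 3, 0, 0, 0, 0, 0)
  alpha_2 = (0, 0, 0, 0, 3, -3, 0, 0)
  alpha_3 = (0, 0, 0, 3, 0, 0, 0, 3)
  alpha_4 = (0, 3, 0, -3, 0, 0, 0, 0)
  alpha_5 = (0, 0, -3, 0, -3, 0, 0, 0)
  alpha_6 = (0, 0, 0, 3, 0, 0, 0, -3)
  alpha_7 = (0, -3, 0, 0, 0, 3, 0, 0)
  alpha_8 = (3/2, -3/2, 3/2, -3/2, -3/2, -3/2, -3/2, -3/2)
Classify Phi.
E_8

Compute the Cartan integers a_ij = 2(alpha_i, alpha_j)/(alpha_j, alpha_j); the resulting 8x8 Cartan matrix is
[[2, 0, 0, 0, -1, 0, 0, 0], [0, 2, 0, 0, -1, 0, -1, 0], [0, 0, 2, -1, 0, 0, 0, -1], [0, 0, -1, 2, 0, -1, -1, 0], [-1, -1, 0, 0, 2, 0, 0, 0], [0, 0, 0, -1, 0, 2, 0, 0], [0, -1, 0, -1, 0, 0, 2, 0], [0, 0, -1, 0, 0, 0, 0, 2]].
All simple roots have the same length, so the diagram is simply laced. The associated Dynkin diagram is a chain of 7 nodes with one extra node attached to the third node from one end (E_8), so the type is E_8.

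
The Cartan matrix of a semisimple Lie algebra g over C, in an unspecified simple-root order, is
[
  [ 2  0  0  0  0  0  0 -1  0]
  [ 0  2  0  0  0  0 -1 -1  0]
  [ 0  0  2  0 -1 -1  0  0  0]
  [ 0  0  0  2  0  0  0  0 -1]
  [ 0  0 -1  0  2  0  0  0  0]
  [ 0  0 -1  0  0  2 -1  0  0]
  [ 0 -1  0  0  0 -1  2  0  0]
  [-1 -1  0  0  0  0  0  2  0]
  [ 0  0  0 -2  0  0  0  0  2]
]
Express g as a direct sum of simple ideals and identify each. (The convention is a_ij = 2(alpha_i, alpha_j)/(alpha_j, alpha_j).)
The diagram associated to this matrix has two connected components: the simple roots {alpha_1, alpha_2, alpha_3, alpha_5, alpha_6, alpha_7, alpha_8} form a chain of 7 nodes with single edges (A_7), and {alpha_4, alpha_9} form a chain of 2 nodes with a double edge at one end; the terminal node there is the unique short simple root (B_2). A semisimple Lie algebra decomposes uniquely as the direct sum of simple ideals, one per connected component of its Dynkin diagram, so g ≅ A_7 ⊕ B_2 (dimension 63 + 10 = 73).

type A_7 + type B_2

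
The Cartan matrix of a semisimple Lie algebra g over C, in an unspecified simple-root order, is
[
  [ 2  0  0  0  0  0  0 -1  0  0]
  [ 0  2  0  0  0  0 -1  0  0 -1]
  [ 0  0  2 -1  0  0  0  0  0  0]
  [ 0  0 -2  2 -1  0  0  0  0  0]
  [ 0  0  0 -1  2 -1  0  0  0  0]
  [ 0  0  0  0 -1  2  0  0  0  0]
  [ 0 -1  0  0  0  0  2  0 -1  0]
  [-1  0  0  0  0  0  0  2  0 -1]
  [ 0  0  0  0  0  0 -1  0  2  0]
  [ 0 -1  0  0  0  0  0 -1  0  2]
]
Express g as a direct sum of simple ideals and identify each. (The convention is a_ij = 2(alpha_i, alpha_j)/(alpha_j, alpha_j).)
A6 ⊕ B4

The diagram associated to this matrix has two connected components: the simple roots {alpha_1, alpha_2, alpha_7, alpha_8, alpha_9, alpha_10} form a chain of 6 nodes with single edges (A_6), and {alpha_3, alpha_4, alpha_5, alpha_6} form a chain of 4 nodes with a double edge at one end; the terminal node there is the unique short simple root (B_4). A semisimple Lie algebra decomposes uniquely as the direct sum of simple ideals, one per connected component of its Dynkin diagram, so g ≅ A_6 ⊕ B_4 (dimension 48 + 36 = 84).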